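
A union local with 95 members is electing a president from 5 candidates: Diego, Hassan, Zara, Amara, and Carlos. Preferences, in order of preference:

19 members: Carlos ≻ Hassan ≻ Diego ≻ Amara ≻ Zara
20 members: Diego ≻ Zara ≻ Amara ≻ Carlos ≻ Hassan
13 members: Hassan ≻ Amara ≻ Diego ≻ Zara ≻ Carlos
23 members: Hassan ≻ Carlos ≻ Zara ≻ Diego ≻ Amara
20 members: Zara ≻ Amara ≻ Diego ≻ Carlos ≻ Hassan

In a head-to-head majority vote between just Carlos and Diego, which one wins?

Diego

Voters preferring Carlos to Diego: 42; preferring Diego to Carlos: 53.
Diego wins the head-to-head.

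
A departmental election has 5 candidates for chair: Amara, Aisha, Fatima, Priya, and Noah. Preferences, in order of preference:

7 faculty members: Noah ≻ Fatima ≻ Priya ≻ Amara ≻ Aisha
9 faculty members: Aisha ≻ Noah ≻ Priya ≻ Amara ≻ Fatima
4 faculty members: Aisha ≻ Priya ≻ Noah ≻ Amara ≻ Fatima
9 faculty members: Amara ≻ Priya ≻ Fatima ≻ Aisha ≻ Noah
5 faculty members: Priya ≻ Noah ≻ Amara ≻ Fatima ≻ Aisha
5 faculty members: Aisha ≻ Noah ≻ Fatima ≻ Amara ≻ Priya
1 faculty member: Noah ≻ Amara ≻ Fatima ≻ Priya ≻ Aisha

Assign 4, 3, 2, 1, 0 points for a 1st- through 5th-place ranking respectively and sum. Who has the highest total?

Amara: 7·1 + 9·1 + 4·1 + 9·4 + 5·2 + 5·1 + 1·3 = 74
Aisha: 7·0 + 9·4 + 4·4 + 9·1 + 5·0 + 5·4 + 1·0 = 81
Fatima: 7·3 + 9·0 + 4·0 + 9·2 + 5·1 + 5·2 + 1·2 = 56
Priya: 7·2 + 9·2 + 4·3 + 9·3 + 5·4 + 5·0 + 1·1 = 92
Noah: 7·4 + 9·3 + 4·2 + 9·0 + 5·3 + 5·3 + 1·4 = 97
Noah has the highest Borda score (97).

Noah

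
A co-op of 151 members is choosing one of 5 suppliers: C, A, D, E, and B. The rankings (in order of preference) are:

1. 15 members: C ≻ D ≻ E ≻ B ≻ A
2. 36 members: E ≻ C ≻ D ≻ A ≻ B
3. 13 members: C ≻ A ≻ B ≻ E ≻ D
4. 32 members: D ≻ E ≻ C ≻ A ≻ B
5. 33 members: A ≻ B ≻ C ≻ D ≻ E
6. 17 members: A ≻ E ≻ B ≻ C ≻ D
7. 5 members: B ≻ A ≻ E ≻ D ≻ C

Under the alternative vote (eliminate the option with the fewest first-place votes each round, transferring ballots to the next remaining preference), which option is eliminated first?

Round 1: C 28, A 50, D 32, E 36, B 5. Eliminate B.

B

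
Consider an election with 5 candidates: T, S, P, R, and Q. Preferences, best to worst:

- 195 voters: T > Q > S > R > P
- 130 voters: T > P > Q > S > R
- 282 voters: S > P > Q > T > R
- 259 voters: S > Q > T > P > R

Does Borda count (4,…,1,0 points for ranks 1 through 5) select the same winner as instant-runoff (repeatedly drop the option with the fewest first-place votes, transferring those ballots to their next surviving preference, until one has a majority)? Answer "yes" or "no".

yes

Borda — scores: T 2100, S 2684, P 1495, R 195, Q 2186. Winner: S.
Instant-runoff — R1 T 325, S 541, P 0, R 0, Q 0 (S winner). Winner: S.
The two methods agree.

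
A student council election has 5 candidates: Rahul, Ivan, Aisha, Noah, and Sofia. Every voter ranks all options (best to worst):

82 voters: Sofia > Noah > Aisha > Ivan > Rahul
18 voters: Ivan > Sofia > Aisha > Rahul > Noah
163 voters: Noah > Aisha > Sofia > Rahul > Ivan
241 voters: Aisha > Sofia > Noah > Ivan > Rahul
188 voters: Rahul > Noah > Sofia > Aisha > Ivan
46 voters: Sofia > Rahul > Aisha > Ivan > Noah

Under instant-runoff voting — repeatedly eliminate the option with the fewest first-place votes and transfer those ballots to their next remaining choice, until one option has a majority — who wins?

Noah

Round 1: Rahul 188, Ivan 18, Aisha 241, Noah 163, Sofia 128. Eliminate Ivan.
Round 2: Rahul 188, Aisha 241, Noah 163, Sofia 146. Eliminate Sofia.
Round 3: Rahul 234, Aisha 259, Noah 245. Eliminate Rahul.
Round 4: Aisha 305, Noah 433. Noah has a majority.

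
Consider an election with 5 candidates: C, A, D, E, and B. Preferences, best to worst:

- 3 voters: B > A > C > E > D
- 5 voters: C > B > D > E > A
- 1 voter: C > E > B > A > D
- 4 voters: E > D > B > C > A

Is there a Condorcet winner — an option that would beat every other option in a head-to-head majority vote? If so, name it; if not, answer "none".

B

B vs C: 7–6 for B.
B vs A: 13–0 for B.
B vs D: 9–4 for B.
B vs E: 8–5 for B.
B beats every other option head-to-head.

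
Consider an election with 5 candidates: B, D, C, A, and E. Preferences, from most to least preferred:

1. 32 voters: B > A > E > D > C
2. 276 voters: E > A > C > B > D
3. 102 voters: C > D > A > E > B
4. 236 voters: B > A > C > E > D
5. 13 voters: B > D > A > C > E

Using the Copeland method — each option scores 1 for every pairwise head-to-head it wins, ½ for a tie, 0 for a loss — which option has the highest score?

B: beats D; loses to C, A, and E → score 1.
D: loses to B, C, A, and E → score 0.
C: beats B, D, and E; loses to A → score 3.
A: beats B, D, C, and E → score 4.
E: beats B and D; loses to C and A → score 2.
A has the best pairwise record.

A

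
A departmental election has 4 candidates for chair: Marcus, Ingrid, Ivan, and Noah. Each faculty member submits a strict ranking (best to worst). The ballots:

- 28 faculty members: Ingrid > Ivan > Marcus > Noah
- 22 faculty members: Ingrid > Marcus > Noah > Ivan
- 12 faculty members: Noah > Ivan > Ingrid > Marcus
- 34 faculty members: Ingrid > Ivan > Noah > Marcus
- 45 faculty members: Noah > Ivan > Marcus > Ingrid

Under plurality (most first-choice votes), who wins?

First-place votes: Marcus 0, Ingrid 84, Ivan 0, Noah 57.
Ingrid has the most first-place votes.

Ingrid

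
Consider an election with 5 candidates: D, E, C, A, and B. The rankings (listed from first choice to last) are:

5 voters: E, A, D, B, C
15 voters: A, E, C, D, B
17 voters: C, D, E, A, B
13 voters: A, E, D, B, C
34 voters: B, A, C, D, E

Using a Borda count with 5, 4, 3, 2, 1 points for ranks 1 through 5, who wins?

A

D: 5·3 + 15·2 + 17·4 + 13·3 + 34·2 = 220
E: 5·5 + 15·4 + 17·3 + 13·4 + 34·1 = 222
C: 5·1 + 15·3 + 17·5 + 13·1 + 34·3 = 250
A: 5·4 + 15·5 + 17·2 + 13·5 + 34·4 = 330
B: 5·2 + 15·1 + 17·1 + 13·2 + 34·5 = 238
A has the highest Borda score (330).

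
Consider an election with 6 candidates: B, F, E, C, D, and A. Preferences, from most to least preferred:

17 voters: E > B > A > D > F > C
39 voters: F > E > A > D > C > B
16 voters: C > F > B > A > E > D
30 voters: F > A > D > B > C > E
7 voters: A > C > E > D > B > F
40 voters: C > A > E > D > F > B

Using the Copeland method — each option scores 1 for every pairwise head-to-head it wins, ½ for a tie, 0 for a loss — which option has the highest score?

F

B: loses to F, E, C, D, and A → score 0.
F: beats B, E, C, D, and A → score 5.
E: beats B and D; loses to F, C, and A → score 2.
C: beats B and E; loses to F, D, and A → score 2.
D: beats B and C; loses to F, E, and A → score 2.
A: beats B, E, C, and D; loses to F → score 4.
F has the best pairwise record.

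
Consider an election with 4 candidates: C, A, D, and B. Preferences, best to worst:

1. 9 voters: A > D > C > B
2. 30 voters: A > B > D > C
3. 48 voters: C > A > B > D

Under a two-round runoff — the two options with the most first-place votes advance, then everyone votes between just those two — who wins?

Round 1 first-place votes: C 48, A 39, D 0, B 0.
C and A advance.
Runoff: C is preferred to A by 48 voters; A by 39.
C wins the runoff.

C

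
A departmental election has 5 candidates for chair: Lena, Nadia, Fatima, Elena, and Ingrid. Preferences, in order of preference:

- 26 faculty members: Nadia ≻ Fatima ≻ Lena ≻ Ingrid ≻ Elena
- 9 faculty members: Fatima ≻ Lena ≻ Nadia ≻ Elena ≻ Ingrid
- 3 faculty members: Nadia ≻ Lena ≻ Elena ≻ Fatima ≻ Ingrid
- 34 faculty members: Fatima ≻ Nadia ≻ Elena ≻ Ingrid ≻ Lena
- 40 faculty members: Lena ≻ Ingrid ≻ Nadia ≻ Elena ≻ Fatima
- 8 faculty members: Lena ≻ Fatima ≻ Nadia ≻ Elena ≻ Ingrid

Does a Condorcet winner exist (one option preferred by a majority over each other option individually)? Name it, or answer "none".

Nadia vs Lena: 63–57 for Nadia.
Nadia vs Fatima: 69–51 for Nadia.
Nadia vs Elena: 120–0 for Nadia.
Nadia vs Ingrid: 80–40 for Nadia.
Nadia beats every other option head-to-head.

Nadia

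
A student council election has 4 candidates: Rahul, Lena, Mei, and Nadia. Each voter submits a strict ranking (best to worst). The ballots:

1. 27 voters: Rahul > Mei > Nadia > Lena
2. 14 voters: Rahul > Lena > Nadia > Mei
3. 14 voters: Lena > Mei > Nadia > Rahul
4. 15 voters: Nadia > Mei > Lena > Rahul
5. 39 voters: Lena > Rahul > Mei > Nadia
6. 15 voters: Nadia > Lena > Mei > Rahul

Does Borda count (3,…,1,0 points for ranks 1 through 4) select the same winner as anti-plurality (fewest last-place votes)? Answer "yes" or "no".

Borda — scores: Rahul 201, Lena 232, Mei 166, Nadia 145. Winner: Lena.
Anti-plurality — last-place votes: Rahul 44, Lena 27, Mei 14, Nadia 39. Winner: Mei.
The two methods disagree.

no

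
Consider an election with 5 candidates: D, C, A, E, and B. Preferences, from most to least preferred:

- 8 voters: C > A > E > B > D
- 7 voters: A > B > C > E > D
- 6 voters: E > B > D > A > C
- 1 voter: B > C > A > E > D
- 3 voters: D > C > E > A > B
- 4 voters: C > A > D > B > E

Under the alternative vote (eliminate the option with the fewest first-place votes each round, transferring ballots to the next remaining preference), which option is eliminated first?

Round 1: D 3, C 12, A 7, E 6, B 1. Eliminate B.

B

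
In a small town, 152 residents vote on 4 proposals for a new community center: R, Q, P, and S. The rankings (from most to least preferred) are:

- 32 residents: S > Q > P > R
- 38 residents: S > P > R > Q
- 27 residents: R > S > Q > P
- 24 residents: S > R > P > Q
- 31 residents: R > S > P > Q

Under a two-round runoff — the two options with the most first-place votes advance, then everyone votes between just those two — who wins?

S

Round 1 first-place votes: R 58, Q 0, P 0, S 94.
S and R advance.
Runoff: S is preferred to R by 94 voters; R by 58.
S wins the runoff.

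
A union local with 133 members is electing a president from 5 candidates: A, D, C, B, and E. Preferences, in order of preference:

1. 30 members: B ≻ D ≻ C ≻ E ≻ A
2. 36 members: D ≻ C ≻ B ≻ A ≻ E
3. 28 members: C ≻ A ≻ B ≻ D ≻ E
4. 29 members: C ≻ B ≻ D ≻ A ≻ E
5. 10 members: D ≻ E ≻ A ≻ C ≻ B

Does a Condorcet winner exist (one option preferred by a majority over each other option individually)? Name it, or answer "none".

Checking pairwise contests:
D beats A 105–28.
B beats D 87–46.
D beats C 76–57.
C beats B 103–30.
A beats E 93–40.
Every option loses at least one head-to-head, so there is no Condorcet winner.

none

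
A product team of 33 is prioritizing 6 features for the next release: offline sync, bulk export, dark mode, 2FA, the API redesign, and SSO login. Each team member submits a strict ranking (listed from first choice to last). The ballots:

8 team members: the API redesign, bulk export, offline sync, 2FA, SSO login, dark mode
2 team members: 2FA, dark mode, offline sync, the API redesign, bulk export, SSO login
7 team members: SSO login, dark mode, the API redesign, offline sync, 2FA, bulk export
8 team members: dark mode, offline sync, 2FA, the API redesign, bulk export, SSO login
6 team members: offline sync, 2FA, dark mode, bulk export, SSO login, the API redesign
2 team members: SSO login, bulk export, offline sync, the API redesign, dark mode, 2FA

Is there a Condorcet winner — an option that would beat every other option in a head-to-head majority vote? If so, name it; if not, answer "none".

none

Checking pairwise contests:
dark mode beats offline sync 17–16.
offline sync beats bulk export 23–10.
SSO login beats dark mode 17–16.
offline sync beats 2FA 31–2.
offline sync beats the API redesign 18–15.
offline sync beats SSO login 24–9.
Every option loses at least one head-to-head, so there is no Condorcet winner.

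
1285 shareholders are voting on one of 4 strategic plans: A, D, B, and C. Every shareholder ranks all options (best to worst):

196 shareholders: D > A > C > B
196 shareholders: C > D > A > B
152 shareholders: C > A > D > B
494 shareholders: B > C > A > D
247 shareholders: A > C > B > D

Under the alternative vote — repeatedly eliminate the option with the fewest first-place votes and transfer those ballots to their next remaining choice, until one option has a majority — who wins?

A

Round 1: A 247, D 196, B 494, C 348. Eliminate D.
Round 2: A 443, B 494, C 348. Eliminate C.
Round 3: A 791, B 494. A has a majority.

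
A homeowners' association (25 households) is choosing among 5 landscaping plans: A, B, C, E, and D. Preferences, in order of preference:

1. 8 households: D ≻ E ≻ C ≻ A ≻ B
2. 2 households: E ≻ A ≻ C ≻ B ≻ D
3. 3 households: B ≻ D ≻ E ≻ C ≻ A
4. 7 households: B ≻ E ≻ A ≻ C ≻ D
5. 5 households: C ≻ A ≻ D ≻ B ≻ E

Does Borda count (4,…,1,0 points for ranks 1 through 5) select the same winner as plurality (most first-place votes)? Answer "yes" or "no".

no

Borda — scores: A 43, B 47, C 50, E 59, D 51. Winner: E.
Plurality — first-place votes: A 0, B 10, C 5, E 2, D 8. Winner: B.
The two methods disagree.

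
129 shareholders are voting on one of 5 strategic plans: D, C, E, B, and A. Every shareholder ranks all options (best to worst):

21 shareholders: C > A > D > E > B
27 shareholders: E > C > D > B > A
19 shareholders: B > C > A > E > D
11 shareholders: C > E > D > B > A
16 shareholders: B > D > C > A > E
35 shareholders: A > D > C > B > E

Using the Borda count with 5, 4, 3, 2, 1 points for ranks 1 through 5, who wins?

C

D: 21·3 + 27·3 + 19·1 + 11·3 + 16·4 + 35·4 = 400
C: 21·5 + 27·4 + 19·4 + 11·5 + 16·3 + 35·3 = 497
E: 21·2 + 27·5 + 19·2 + 11·4 + 16·1 + 35·1 = 310
B: 21·1 + 27·2 + 19·5 + 11·2 + 16·5 + 35·2 = 342
A: 21·4 + 27·1 + 19·3 + 11·1 + 16·2 + 35·5 = 386
C has the highest Borda score (497).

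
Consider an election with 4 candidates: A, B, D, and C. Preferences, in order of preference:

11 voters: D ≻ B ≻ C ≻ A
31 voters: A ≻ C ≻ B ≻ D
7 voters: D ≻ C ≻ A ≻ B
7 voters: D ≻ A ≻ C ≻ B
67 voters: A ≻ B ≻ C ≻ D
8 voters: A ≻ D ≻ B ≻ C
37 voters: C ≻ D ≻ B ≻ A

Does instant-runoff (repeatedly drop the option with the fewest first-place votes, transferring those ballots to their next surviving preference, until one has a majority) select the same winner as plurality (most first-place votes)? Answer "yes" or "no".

Instant-runoff — R1 A 106, B 0, D 25, C 37 (A winner). Winner: A.
Plurality — first-place votes: A 106, B 0, D 25, C 37. Winner: A.
The two methods agree.

yes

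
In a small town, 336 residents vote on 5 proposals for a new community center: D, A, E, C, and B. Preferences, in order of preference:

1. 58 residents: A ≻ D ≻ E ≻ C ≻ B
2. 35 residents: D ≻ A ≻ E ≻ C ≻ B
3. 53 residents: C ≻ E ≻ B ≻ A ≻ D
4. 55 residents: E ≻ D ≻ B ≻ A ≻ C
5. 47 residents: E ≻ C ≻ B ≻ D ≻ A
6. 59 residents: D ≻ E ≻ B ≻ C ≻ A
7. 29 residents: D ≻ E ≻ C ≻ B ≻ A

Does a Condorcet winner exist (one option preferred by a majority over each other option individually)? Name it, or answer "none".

D vs A: 225–111 for D.
D vs E: 181–155 for D.
D vs C: 236–100 for D.
D vs B: 236–100 for D.
D beats every other option head-to-head.

D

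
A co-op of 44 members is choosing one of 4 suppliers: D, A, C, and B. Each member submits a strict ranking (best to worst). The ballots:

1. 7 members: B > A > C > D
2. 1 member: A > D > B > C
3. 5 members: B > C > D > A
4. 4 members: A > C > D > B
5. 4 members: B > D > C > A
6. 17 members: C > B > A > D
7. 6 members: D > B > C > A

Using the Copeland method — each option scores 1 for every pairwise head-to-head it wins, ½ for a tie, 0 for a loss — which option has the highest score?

B

D: loses to A, C, and B → score 0.
A: beats D; loses to C and B → score 1.
C: beats D and A; loses to B → score 2.
B: beats D, A, and C → score 3.
B has the best pairwise record.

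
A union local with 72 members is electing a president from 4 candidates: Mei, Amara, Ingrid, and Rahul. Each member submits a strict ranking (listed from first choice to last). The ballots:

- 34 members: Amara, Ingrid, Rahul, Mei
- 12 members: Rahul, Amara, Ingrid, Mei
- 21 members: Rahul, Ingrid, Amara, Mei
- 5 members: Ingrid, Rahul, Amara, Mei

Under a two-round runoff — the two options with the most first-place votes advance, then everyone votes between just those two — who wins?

Rahul

Round 1 first-place votes: Mei 0, Amara 34, Ingrid 5, Rahul 33.
Amara and Rahul advance.
Runoff: Amara is preferred to Rahul by 34 voters; Rahul by 38.
Rahul wins the runoff.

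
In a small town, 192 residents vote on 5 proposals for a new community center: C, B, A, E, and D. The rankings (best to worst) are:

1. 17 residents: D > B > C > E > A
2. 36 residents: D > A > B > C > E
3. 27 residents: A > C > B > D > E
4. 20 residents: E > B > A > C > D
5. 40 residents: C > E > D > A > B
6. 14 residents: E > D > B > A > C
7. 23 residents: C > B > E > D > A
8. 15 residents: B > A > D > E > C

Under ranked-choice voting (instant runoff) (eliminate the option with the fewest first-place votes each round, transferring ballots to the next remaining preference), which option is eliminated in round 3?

A

Round 1: C 63, B 15, A 27, E 34, D 53. Eliminate B.
Round 2: C 63, A 42, E 34, D 53. Eliminate E.
Round 3: C 63, A 62, D 67. Eliminate A.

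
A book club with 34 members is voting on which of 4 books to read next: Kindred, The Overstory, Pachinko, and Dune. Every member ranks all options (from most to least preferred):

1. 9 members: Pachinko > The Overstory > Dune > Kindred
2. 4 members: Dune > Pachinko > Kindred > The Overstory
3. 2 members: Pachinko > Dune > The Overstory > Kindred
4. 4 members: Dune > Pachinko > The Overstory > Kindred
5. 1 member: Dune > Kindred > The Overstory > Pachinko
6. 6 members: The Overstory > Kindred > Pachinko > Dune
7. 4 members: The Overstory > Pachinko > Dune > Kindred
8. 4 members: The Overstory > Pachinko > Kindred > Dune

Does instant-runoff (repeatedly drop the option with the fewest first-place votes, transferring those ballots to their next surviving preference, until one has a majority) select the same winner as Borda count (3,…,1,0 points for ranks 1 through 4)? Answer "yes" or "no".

yes

Instant-runoff — R1 Kindred 0, The Overstory 14, Pachinko 11, Dune 9 (Kindred out); R2 The Overstory 14, Pachinko 11, Dune 9 (Dune out); R3 The Overstory 15, Pachinko 19 (Pachinko winner). Winner: Pachinko.
Borda — scores: Kindred 22, The Overstory 67, Pachinko 71, Dune 44. Winner: Pachinko.
The two methods agree.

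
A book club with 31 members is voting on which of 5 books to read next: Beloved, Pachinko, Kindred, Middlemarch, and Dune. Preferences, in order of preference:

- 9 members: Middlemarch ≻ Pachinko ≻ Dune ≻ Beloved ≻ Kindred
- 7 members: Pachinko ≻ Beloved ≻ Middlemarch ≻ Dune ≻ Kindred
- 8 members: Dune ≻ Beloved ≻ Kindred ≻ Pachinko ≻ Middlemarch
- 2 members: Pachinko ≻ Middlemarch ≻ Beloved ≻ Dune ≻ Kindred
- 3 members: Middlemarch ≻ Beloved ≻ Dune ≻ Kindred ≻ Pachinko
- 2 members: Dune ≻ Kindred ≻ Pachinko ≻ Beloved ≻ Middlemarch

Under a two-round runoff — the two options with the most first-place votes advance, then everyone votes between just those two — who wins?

Round 1 first-place votes: Beloved 0, Pachinko 9, Kindred 0, Middlemarch 12, Dune 10.
Middlemarch and Dune advance.
Runoff: Middlemarch is preferred to Dune by 21 voters; Dune by 10.
Middlemarch wins the runoff.

Middlemarch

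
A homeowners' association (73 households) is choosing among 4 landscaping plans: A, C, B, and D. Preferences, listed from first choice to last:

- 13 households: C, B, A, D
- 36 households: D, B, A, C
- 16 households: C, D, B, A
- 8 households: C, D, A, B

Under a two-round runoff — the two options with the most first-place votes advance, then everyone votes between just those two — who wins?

Round 1 first-place votes: A 0, C 37, B 0, D 36.
C and D advance.
Runoff: C is preferred to D by 37 voters; D by 36.
C wins the runoff.

C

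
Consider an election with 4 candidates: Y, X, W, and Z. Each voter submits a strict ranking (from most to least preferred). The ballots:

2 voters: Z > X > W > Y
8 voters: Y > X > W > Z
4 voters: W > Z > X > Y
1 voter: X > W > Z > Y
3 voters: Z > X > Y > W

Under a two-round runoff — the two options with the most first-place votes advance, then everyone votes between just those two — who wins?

Round 1 first-place votes: Y 8, X 1, W 4, Z 5.
Y and Z advance.
Runoff: Y is preferred to Z by 8 voters; Z by 10.
Z wins the runoff.

Z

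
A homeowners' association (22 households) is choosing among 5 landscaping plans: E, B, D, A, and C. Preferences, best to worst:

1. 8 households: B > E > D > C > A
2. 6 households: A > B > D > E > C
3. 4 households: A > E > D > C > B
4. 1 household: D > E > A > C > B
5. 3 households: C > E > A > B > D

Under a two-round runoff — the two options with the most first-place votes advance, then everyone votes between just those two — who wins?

A

Round 1 first-place votes: E 0, B 8, D 1, A 10, C 3.
A and B advance.
Runoff: A is preferred to B by 14 voters; B by 8.
A wins the runoff.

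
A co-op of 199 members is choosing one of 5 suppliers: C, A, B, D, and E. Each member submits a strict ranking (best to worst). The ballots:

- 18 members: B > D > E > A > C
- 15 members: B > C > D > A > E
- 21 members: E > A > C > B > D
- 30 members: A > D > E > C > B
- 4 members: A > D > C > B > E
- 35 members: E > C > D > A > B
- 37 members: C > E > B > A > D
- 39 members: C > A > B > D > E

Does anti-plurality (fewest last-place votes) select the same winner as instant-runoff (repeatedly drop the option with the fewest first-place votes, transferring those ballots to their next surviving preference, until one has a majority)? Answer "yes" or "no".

no

Anti-plurality — last-place votes: C 18, A 0, B 65, D 58, E 58. Winner: A.
Instant-runoff — R1 C 76, A 34, B 33, D 0, E 56 (D out); R2 C 76, A 34, B 33, E 56 (B out); R3 C 91, A 34, E 74 (A out); R4 C 95, E 104 (E winner). Winner: E.
The two methods disagree.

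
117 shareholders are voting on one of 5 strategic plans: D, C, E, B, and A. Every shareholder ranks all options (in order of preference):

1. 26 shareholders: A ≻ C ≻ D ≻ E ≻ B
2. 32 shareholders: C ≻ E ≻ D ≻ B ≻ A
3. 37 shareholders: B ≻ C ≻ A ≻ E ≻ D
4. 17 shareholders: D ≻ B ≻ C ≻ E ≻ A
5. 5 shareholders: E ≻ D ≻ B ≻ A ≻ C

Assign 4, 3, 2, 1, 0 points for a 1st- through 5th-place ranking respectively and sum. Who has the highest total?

C

D: 26·2 + 32·2 + 37·0 + 17·4 + 5·3 = 199
C: 26·3 + 32·4 + 37·3 + 17·2 + 5·0 = 351
E: 26·1 + 32·3 + 37·1 + 17·1 + 5·4 = 196
B: 26·0 + 32·1 + 37·4 + 17·3 + 5·2 = 241
A: 26·4 + 32·0 + 37·2 + 17·0 + 5·1 = 183
C has the highest Borda score (351).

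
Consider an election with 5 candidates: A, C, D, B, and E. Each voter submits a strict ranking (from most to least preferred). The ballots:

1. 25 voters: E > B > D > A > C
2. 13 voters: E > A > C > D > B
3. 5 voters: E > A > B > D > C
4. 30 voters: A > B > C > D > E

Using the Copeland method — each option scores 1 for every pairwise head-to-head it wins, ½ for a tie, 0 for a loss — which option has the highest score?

E

A: beats C, D, and B; loses to E → score 3.
C: beats D; loses to A, B, and E → score 1.
D: loses to A, C, B, and E → score 0.
B: beats C and D; loses to A and E → score 2.
E: beats A, C, D, and B → score 4.
E has the best pairwise record.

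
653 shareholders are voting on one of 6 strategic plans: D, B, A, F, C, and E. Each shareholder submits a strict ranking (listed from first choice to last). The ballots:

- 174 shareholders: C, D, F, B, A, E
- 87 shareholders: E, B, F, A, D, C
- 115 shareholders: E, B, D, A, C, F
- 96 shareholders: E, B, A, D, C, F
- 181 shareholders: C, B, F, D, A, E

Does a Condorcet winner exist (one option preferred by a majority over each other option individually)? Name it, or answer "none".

C

C vs D: 355–298 for C.
C vs B: 355–298 for C.
C vs A: 355–298 for C.
C vs F: 566–87 for C.
C vs E: 355–298 for C.
C beats every other option head-to-head.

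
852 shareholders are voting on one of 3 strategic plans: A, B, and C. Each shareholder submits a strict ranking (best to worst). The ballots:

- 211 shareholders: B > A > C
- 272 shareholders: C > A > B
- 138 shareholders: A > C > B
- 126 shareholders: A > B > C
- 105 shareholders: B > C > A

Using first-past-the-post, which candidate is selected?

B

First-place votes: A 264, B 316, C 272.
B has the most first-place votes.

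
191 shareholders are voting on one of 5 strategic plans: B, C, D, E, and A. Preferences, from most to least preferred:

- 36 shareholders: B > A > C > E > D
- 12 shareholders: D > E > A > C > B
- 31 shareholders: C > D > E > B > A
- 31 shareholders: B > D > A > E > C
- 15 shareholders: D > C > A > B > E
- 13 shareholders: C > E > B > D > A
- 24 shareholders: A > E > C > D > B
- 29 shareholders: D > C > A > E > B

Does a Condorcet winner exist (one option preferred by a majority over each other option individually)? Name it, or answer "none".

Checking pairwise contests:
C beats B 124–67.
A beats C 103–88.
C beats D 104–87.
C beats E 124–67.
B beats A 111–80.
Every option loses at least one head-to-head, so there is no Condorcet winner.

none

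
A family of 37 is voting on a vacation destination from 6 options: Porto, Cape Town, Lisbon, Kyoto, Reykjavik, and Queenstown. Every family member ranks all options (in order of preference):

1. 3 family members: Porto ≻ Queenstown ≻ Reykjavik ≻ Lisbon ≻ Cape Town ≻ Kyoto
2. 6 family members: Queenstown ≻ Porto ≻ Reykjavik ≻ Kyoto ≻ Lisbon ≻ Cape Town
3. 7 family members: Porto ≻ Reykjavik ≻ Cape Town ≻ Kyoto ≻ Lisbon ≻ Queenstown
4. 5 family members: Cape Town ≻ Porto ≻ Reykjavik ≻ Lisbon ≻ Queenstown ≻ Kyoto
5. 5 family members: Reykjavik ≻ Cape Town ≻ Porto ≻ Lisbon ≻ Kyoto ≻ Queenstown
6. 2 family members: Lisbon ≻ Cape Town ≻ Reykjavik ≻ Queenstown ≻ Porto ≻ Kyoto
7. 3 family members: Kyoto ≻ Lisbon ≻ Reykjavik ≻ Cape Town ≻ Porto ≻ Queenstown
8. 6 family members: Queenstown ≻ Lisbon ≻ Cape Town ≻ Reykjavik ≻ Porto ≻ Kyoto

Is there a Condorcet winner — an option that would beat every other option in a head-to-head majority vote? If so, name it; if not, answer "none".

none

Checking pairwise contests:
Cape Town beats Porto 21–16.
Lisbon beats Cape Town 20–17.
Porto beats Lisbon 26–11.
Porto beats Kyoto 34–3.
Porto beats Reykjavik 21–16.
Porto beats Queenstown 23–14.
Every option loses at least one head-to-head, so there is no Condorcet winner.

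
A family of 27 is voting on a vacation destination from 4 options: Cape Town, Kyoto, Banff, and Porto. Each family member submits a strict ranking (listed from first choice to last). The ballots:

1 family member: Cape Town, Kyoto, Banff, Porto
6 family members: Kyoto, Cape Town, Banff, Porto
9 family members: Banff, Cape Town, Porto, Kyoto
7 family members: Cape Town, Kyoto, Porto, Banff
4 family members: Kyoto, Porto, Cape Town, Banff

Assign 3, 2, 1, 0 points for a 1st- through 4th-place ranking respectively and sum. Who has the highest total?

Cape Town

Cape Town: 1·3 + 6·2 + 9·2 + 7·3 + 4·1 = 58
Kyoto: 1·2 + 6·3 + 9·0 + 7·2 + 4·3 = 46
Banff: 1·1 + 6·1 + 9·3 + 7·0 + 4·0 = 34
Porto: 1·0 + 6·0 + 9·1 + 7·1 + 4·2 = 24
Cape Town has the highest Borda score (58).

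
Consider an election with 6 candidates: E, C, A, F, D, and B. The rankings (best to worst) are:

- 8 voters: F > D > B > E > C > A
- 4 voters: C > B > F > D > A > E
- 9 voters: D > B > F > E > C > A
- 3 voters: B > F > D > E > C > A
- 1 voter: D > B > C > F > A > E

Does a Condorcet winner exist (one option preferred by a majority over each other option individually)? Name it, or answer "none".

Checking pairwise contests:
F beats E 25–0.
E beats C 20–5.
E beats A 20–5.
B beats F 17–8.
F beats D 15–10.
D beats B 18–7.
Every option loses at least one head-to-head, so there is no Condorcet winner.

none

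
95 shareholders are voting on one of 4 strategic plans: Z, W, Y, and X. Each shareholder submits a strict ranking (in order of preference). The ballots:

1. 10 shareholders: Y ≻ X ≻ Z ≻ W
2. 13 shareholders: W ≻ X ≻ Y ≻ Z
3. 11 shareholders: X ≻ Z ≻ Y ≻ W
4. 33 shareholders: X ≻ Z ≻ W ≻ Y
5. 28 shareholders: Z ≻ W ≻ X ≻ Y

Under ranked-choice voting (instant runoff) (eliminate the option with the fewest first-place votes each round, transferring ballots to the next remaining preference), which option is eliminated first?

Round 1: Z 28, W 13, Y 10, X 44. Eliminate Y.

Y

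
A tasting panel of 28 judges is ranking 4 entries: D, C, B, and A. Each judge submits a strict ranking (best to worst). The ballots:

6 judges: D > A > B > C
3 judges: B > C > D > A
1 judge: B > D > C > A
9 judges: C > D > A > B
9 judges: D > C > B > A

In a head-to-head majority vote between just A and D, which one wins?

Voters preferring A to D: 0; preferring D to A: 28.
D wins the head-to-head.

D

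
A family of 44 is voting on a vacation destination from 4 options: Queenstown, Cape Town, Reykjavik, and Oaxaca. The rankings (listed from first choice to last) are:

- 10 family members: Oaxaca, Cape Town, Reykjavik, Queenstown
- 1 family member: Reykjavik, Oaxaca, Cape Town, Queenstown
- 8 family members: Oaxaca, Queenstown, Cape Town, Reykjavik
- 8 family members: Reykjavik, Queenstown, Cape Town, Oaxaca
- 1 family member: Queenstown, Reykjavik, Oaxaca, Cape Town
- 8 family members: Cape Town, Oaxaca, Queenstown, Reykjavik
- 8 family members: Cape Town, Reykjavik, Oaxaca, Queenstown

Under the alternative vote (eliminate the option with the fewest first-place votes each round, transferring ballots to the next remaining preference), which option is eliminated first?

Round 1: Queenstown 1, Cape Town 16, Reykjavik 9, Oaxaca 18. Eliminate Queenstown.

Queenstown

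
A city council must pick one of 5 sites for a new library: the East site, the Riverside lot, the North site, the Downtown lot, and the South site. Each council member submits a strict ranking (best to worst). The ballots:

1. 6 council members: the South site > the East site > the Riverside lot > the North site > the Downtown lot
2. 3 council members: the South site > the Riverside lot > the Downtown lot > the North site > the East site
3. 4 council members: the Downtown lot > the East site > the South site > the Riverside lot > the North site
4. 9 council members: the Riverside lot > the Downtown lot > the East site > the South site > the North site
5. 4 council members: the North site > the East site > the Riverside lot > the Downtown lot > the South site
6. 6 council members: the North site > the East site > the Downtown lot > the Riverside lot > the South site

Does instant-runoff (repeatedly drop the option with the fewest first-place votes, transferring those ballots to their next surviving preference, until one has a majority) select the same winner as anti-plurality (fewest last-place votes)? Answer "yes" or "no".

no

Instant-runoff — R1 the East site 0, the Riverside lot 9, the North site 10, the Downtown lot 4, the South site 9 (the East site out); R2 the Riverside lot 9, the North site 10, the Downtown lot 4, the South site 9 (the Downtown lot out); R3 the Riverside lot 9, the North site 10, the South site 13 (the Riverside lot out); R4 the North site 10, the South site 22 (the South site winner). Winner: the South site.
Anti-plurality — last-place votes: the East site 3, the Riverside lot 0, the North site 13, the Downtown lot 6, the South site 10. Winner: the Riverside lot.
The two methods disagree.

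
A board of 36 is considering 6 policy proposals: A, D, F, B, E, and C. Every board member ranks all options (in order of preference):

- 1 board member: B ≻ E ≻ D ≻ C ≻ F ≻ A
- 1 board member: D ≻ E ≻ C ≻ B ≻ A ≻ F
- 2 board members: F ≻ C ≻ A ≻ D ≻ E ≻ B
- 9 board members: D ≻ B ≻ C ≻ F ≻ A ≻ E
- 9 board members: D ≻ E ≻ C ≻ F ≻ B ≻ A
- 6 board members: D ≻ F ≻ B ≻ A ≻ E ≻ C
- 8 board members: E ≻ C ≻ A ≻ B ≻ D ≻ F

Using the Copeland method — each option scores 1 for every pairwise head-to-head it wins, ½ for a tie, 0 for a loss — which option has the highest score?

D

A: loses to D, F, B, E, and C → score 0.
D: beats A, F, B, E, and C → score 5.
F: beats A; loses to D, B, E, and C → score 1.
B: beats A and F; loses to D, E, and C → score 2.
E: beats A, F, B, and C; loses to D → score 4.
C: beats A, F, and B; loses to D and E → score 3.
D has the best pairwise record.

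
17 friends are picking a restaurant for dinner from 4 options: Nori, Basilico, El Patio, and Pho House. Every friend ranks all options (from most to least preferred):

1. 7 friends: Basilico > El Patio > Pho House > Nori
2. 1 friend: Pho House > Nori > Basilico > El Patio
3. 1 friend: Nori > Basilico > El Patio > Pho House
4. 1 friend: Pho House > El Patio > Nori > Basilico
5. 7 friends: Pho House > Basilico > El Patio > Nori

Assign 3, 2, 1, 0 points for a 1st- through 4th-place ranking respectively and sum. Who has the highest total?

Basilico

Nori: 7·0 + 1·2 + 1·3 + 1·1 + 7·0 = 6
Basilico: 7·3 + 1·1 + 1·2 + 1·0 + 7·2 = 38
El Patio: 7·2 + 1·0 + 1·1 + 1·2 + 7·1 = 24
Pho House: 7·1 + 1·3 + 1·0 + 1·3 + 7·3 = 34
Basilico has the highest Borda score (38).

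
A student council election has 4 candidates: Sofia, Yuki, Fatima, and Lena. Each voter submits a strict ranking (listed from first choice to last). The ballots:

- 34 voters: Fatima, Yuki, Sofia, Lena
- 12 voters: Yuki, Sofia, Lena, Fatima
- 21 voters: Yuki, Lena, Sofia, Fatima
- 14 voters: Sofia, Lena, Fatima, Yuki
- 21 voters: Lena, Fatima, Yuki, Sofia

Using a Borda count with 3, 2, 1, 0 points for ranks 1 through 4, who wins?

Yuki

Sofia: 34·1 + 12·2 + 21·1 + 14·3 + 21·0 = 121
Yuki: 34·2 + 12·3 + 21·3 + 14·0 + 21·1 = 188
Fatima: 34·3 + 12·0 + 21·0 + 14·1 + 21·2 = 158
Lena: 34·0 + 12·1 + 21·2 + 14·2 + 21·3 = 145
Yuki has the highest Borda score (188).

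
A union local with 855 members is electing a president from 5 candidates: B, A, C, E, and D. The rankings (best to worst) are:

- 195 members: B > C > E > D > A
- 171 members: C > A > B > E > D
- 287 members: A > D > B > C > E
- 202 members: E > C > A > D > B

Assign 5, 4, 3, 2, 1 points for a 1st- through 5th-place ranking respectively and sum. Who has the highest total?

B: 195·5 + 171·3 + 287·3 + 202·1 = 2551
A: 195·1 + 171·4 + 287·5 + 202·3 = 2920
C: 195·4 + 171·5 + 287·2 + 202·4 = 3017
E: 195·3 + 171·2 + 287·1 + 202·5 = 2224
D: 195·2 + 171·1 + 287·4 + 202·2 = 2113
C has the highest Borda score (3017).

C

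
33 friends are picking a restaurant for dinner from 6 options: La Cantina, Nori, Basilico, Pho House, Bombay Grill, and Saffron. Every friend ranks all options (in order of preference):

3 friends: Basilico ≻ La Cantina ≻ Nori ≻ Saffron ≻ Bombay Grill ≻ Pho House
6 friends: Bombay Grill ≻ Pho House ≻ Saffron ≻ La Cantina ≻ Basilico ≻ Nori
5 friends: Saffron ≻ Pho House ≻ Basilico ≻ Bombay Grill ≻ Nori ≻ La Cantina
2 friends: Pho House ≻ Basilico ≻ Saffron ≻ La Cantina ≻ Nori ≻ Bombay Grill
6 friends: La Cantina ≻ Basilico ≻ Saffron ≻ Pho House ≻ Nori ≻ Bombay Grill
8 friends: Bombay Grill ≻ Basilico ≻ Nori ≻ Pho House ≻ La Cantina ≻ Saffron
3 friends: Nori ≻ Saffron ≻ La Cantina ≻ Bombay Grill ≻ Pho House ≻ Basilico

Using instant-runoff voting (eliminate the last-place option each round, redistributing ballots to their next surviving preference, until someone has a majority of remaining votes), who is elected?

Round 1: La Cantina 6, Nori 3, Basilico 3, Pho House 2, Bombay Grill 14, Saffron 5. Eliminate Pho House.
Round 2: La Cantina 6, Nori 3, Basilico 5, Bombay Grill 14, Saffron 5. Eliminate Nori.
Round 3: La Cantina 6, Basilico 5, Bombay Grill 14, Saffron 8. Eliminate Basilico.
Round 4: La Cantina 9, Bombay Grill 14, Saffron 10. Eliminate La Cantina.
Round 5: Bombay Grill 14, Saffron 19. Saffron has a majority.

Saffron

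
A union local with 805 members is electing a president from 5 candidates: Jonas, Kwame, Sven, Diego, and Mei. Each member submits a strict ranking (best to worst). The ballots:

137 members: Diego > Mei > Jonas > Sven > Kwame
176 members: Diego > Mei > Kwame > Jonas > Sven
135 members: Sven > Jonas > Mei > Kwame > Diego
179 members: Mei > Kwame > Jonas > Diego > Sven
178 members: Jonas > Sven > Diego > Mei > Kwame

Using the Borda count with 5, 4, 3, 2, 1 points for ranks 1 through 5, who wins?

Mei

Jonas: 137·3 + 176·2 + 135·4 + 179·3 + 178·5 = 2730
Kwame: 137·1 + 176·3 + 135·2 + 179·4 + 178·1 = 1829
Sven: 137·2 + 176·1 + 135·5 + 179·1 + 178·4 = 2016
Diego: 137·5 + 176·5 + 135·1 + 179·2 + 178·3 = 2592
Mei: 137·4 + 176·4 + 135·3 + 179·5 + 178·2 = 2908
Mei has the highest Borda score (2908).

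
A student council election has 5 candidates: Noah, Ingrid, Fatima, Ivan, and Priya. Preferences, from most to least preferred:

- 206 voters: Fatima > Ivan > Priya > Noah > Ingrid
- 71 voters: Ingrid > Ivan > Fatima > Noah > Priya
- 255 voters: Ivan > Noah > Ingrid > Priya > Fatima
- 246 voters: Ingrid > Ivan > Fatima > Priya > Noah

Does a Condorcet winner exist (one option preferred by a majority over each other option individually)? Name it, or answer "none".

Ivan vs Noah: 778–0 for Ivan.
Ivan vs Ingrid: 461–317 for Ivan.
Ivan vs Fatima: 572–206 for Ivan.
Ivan vs Priya: 778–0 for Ivan.
Ivan beats every other option head-to-head.

Ivan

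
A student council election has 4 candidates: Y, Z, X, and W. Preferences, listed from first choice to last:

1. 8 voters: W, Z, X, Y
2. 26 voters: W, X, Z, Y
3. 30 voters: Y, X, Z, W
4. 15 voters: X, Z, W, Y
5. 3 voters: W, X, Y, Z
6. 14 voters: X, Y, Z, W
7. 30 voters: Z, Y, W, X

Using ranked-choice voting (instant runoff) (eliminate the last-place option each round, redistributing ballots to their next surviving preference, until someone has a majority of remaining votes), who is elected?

Round 1: Y 30, Z 30, X 29, W 37. Eliminate X.
Round 2: Y 44, Z 45, W 37. Eliminate W.
Round 3: Y 47, Z 79. Z has a majority.

Z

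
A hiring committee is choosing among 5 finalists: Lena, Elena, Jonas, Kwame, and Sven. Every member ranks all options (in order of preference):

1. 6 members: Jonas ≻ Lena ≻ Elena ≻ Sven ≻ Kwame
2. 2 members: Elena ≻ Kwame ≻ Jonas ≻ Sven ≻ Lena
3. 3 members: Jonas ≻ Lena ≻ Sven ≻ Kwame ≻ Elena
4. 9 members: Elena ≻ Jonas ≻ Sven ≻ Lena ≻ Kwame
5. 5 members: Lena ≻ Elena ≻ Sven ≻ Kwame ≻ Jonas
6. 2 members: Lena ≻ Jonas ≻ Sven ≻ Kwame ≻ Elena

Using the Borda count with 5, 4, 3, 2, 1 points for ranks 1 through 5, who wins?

Jonas

Lena: 6·4 + 2·1 + 3·4 + 9·2 + 5·5 + 2·5 = 91
Elena: 6·3 + 2·5 + 3·1 + 9·5 + 5·4 + 2·1 = 98
Jonas: 6·5 + 2·3 + 3·5 + 9·4 + 5·1 + 2·4 = 100
Kwame: 6·1 + 2·4 + 3·2 + 9·1 + 5·2 + 2·2 = 43
Sven: 6·2 + 2·2 + 3·3 + 9·3 + 5·3 + 2·3 = 73
Jonas has the highest Borda score (100).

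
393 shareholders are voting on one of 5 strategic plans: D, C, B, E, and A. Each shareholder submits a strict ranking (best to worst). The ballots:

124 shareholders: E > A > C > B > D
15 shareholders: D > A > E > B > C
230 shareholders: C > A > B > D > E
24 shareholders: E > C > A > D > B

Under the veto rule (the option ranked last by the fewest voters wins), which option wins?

Last-place votes: D 124, C 15, B 24, E 230, A 0.
A is ranked last by the fewest voters, so A wins.

A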